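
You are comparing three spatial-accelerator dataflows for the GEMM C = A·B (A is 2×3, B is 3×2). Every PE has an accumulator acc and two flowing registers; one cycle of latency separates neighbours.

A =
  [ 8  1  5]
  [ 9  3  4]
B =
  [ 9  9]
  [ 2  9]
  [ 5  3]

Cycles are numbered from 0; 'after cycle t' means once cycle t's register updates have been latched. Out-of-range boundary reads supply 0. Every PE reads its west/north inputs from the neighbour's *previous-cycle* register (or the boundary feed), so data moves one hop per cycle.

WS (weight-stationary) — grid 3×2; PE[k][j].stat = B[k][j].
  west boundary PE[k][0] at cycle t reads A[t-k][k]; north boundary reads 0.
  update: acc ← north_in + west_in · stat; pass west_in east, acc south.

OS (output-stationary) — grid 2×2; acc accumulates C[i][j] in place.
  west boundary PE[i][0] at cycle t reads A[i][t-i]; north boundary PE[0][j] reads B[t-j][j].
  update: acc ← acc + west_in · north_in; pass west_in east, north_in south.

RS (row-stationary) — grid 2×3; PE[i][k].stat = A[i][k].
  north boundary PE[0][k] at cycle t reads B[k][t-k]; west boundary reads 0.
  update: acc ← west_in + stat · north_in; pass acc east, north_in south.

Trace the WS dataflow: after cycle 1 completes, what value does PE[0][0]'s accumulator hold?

PE[0][0].acc = 81

WS on a 3×2 grid — tracing PE[0][0] and its feeders:
  c0 r0c0: 72 / 8 / 72
  c1 r0c0: 81 / 9 / 81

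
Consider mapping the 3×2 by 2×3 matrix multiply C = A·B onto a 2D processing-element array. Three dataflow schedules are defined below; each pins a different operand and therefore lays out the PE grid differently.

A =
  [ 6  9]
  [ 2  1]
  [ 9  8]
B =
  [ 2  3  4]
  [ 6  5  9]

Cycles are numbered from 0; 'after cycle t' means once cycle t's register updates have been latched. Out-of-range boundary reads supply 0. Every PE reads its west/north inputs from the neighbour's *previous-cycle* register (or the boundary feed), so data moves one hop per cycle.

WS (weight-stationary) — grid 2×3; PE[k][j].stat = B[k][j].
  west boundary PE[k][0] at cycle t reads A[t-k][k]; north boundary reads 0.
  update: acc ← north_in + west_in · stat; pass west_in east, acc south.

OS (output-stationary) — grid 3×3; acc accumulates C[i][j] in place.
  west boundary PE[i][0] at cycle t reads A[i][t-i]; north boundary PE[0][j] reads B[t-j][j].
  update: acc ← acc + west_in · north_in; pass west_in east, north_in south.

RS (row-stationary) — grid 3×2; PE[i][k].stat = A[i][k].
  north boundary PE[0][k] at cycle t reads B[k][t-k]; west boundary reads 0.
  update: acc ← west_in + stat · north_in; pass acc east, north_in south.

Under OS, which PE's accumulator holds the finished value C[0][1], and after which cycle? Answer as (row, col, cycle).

Under OS, C[0][1] lands at PE[0][1]:
  cycle 0: PE[0][1] → acc 0, east 0, south 0
  cycle 1: PE[0][1] → acc 18, east 6, south 3
  cycle 2: PE[0][1] → acc 63, east 9, south 5

(row, col, cycle) = (0, 1, 2)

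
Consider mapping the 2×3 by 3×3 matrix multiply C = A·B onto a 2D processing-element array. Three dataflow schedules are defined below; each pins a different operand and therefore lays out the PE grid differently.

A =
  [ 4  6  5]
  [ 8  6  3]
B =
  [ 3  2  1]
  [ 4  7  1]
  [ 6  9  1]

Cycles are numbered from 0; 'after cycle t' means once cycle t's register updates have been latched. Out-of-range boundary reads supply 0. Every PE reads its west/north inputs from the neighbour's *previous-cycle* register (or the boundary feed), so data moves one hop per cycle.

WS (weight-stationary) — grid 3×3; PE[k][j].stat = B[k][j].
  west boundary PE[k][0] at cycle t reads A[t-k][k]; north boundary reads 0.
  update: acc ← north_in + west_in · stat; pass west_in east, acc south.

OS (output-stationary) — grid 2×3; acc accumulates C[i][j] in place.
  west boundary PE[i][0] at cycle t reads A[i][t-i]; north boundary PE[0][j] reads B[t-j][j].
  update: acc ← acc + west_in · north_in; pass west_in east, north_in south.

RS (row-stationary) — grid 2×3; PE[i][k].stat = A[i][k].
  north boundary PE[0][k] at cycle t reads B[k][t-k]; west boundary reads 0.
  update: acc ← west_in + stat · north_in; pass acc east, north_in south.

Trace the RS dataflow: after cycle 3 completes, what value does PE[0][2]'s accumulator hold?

RS (2×3). Following PE[0][2] plus its west/north inputs:
  t=0 PE[0][1]: acc=0 h=0 v=0
  t=0 PE[0][2]: acc=0 h=0 v=0
  t=1 PE[0][1]: acc=36 h=36 v=4
  t=1 PE[0][2]: acc=0 h=0 v=0
  t=2 PE[0][1]: acc=50 h=50 v=7
  t=2 PE[0][2]: acc=66 h=66 v=6
  t=3 PE[0][1]: acc=10 h=10 v=1
  t=3 PE[0][2]: acc=95 h=95 v=9

PE[0][2].acc = 95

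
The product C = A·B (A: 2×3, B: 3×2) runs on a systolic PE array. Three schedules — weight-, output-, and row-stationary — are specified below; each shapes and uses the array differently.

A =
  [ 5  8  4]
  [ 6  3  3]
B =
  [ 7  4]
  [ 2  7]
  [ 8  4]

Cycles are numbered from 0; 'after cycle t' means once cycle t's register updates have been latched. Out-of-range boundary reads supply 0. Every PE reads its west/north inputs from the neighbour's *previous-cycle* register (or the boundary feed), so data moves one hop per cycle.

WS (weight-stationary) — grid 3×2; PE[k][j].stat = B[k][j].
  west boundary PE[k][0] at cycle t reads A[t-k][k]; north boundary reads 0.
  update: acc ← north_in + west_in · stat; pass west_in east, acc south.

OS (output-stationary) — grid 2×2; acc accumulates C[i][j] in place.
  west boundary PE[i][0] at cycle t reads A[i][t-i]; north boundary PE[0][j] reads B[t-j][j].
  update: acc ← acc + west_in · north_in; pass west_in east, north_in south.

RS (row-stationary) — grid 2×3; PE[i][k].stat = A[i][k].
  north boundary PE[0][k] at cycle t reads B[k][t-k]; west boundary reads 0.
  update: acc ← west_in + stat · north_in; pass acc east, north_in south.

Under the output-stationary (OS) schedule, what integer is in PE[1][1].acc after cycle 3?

OS (2×2). Following PE[1][1] plus its west/north inputs:
  step 0 · PE0,1: acc=0; fwd→0 fwd↓0
  step 0 · PE1,0: acc=0; fwd→0 fwd↓0
  step 0 · PE1,1: acc=0; fwd→0 fwd↓0
  step 1 · PE0,1: acc=20; fwd→5 fwd↓4
  step 1 · PE1,0: acc=42; fwd→6 fwd↓7
  step 1 · PE1,1: acc=0; fwd→0 fwd↓0
  step 2 · PE0,1: acc=76; fwd→8 fwd↓7
  step 2 · PE1,0: acc=48; fwd→3 fwd↓2
  step 2 · PE1,1: acc=24; fwd→6 fwd↓4
  step 3 · PE0,1: acc=92; fwd→4 fwd↓4
  step 3 · PE1,0: acc=72; fwd→3 fwd↓8
  step 3 · PE1,1: acc=45; fwd→3 fwd↓7

PE[1][1].acc = 45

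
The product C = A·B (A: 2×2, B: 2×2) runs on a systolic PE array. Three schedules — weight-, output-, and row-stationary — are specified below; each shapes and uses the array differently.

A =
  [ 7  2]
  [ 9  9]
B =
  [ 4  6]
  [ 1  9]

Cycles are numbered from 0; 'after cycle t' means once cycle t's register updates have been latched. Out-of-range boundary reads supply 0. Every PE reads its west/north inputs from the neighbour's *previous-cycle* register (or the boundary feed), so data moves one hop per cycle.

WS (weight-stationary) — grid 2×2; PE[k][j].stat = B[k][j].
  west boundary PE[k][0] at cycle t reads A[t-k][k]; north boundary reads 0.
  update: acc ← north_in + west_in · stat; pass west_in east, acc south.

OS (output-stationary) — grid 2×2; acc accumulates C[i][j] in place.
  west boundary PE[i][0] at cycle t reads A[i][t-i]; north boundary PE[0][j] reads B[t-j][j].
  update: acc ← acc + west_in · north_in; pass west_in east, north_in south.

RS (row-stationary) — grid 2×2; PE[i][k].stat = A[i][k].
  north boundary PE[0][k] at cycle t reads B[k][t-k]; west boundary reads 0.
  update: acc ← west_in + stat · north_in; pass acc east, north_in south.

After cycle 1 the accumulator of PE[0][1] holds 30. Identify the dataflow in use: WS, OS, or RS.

dataflow = RS

Under WS (2×2), PE[0][1]:
  c0 r0c1: 0 / 0 / 0
  c1 r0c1: 42 / 7 / 42
Under OS (2×2), PE[0][1]:
  c0 r0c1: 0 / 0 / 0
  c1 r0c1: 42 / 7 / 6
Under RS (2×2), PE[0][1]:
  c0 r0c1: 0 / 0 / 0
  c1 r0c1: 30 / 30 / 1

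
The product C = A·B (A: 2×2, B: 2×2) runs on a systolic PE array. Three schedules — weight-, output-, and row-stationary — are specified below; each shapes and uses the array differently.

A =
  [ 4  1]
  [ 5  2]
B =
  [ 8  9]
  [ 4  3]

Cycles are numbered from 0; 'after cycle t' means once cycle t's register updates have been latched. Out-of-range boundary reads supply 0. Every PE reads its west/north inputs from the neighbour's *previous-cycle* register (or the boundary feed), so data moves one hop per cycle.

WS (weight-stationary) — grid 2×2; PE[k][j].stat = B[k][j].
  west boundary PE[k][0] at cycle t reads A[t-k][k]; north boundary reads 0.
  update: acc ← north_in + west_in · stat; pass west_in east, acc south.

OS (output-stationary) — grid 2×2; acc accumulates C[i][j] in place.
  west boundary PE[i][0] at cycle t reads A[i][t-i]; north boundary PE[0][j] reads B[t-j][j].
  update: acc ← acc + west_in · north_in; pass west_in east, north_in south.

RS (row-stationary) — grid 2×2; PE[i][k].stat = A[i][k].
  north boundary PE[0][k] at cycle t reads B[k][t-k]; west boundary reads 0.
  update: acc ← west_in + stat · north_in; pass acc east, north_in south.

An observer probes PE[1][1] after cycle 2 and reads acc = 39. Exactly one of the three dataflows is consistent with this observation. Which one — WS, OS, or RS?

dataflow = WS

— WS: 2×2; PE[1][1] trace:
  step 0 · PE1,1: acc=0; fwd→0 fwd↓0
  step 1 · PE1,1: acc=0; fwd→0 fwd↓0
  step 2 · PE1,1: acc=39; fwd→1 fwd↓39
— OS: 2×2; PE[1][1] trace:
  step 0 · PE1,1: acc=0; fwd→0 fwd↓0
  step 1 · PE1,1: acc=0; fwd→0 fwd↓0
  step 2 · PE1,1: acc=45; fwd→5 fwd↓9
— RS: 2×2; PE[1][1] trace:
  step 0 · PE1,1: acc=0; fwd→0 fwd↓0
  step 1 · PE1,1: acc=0; fwd→0 fwd↓0
  step 2 · PE1,1: acc=48; fwd→48 fwd↓4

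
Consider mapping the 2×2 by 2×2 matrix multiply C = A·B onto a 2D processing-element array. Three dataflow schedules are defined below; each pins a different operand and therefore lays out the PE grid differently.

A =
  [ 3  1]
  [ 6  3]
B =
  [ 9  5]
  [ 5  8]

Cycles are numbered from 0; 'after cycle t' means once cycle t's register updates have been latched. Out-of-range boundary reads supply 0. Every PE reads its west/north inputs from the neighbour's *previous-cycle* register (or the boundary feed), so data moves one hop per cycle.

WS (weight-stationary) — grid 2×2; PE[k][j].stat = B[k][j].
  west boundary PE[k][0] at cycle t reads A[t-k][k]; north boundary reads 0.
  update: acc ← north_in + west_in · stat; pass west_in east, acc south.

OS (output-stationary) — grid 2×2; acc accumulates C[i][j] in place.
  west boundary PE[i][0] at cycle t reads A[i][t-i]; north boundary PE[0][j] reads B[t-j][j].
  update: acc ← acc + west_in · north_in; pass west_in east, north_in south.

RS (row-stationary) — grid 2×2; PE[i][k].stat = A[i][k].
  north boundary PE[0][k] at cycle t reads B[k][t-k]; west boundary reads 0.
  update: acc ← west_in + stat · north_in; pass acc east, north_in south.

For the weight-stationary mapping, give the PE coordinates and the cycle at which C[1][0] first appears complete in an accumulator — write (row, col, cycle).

WS: C[1][0] accumulates in PE[1][0]:
  c0 r1c0: 0 / 0 / 0
  c1 r1c0: 32 / 1 / 32
  c2 r1c0: 69 / 3 / 69

(row, col, cycle) = (1, 0, 2)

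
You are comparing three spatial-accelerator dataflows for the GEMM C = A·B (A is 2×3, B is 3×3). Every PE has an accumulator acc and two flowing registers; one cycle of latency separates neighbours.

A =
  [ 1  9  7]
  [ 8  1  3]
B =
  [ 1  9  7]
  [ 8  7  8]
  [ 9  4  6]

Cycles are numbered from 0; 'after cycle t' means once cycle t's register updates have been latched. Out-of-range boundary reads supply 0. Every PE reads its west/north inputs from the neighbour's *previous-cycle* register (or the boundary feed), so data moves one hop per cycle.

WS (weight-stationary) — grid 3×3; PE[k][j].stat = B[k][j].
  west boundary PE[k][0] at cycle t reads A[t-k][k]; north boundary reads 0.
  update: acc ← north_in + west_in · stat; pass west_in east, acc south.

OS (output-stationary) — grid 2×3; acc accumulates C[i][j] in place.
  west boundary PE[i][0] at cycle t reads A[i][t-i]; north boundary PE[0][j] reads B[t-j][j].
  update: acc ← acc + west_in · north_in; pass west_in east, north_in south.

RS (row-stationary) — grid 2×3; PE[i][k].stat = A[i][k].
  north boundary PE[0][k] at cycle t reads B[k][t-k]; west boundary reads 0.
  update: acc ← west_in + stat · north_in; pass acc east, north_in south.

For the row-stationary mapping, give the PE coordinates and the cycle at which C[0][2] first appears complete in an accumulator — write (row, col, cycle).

RS — PE[0][2] is where C[0][2] collects:
  @0  [0,2]  acc 0  |  →0  ↓0
  @1  [0,2]  acc 0  |  →0  ↓0
  @2  [0,2]  acc 136  |  →136  ↓9
  @3  [0,2]  acc 100  |  →100  ↓4
  @4  [0,2]  acc 121  |  →121  ↓6

(row, col, cycle) = (0, 2, 4)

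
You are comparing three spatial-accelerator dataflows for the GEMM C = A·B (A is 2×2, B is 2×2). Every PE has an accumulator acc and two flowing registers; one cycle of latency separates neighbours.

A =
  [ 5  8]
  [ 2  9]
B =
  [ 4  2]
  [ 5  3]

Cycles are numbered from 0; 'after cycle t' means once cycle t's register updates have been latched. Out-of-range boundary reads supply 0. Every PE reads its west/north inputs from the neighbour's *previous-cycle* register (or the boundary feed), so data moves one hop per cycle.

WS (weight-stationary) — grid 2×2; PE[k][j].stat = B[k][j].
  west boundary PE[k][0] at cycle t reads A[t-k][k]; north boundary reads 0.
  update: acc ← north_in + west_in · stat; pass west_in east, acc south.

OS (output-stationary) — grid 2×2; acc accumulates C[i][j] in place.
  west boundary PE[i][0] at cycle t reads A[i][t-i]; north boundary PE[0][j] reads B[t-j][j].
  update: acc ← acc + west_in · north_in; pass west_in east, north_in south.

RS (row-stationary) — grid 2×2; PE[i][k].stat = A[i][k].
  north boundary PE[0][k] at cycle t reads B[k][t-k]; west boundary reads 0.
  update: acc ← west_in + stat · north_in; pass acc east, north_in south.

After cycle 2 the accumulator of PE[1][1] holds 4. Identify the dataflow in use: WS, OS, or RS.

dataflow = OS

WS [2×2] PE[1][1] across cycles:
  after 0 — PE[1][1] acc=0, pass-E 0, pass-S 0
  after 1 — PE[1][1] acc=0, pass-E 0, pass-S 0
  after 2 — PE[1][1] acc=34, pass-E 8, pass-S 34
OS [2×2] PE[1][1] across cycles:
  after 0 — PE[1][1] acc=0, pass-E 0, pass-S 0
  after 1 — PE[1][1] acc=0, pass-E 0, pass-S 0
  after 2 — PE[1][1] acc=4, pass-E 2, pass-S 2
RS [2×2] PE[1][1] across cycles:
  after 0 — PE[1][1] acc=0, pass-E 0, pass-S 0
  after 1 — PE[1][1] acc=0, pass-E 0, pass-S 0
  after 2 — PE[1][1] acc=53, pass-E 53, pass-S 5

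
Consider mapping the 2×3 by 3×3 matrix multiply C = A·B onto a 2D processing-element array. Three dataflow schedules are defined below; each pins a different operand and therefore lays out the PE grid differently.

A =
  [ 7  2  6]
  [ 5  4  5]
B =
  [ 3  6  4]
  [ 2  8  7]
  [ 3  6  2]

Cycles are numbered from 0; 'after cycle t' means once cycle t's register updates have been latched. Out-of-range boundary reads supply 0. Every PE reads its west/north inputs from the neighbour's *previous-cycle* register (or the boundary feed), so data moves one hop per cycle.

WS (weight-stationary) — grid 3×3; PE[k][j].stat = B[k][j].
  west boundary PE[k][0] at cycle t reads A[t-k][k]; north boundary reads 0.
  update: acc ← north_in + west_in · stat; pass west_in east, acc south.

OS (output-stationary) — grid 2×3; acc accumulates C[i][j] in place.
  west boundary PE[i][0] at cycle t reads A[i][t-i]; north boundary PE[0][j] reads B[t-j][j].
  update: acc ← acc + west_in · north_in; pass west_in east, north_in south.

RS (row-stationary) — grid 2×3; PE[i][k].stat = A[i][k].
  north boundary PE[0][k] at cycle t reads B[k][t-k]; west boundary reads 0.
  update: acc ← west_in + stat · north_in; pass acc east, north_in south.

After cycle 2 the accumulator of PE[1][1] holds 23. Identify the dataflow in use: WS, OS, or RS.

dataflow = RS

Under WS (3×3), PE[1][1]:
  c0 r1c1: 0 / 0 / 0
  c1 r1c1: 0 / 0 / 0
  c2 r1c1: 58 / 2 / 58
Under OS (2×3), PE[1][1]:
  c0 r1c1: 0 / 0 / 0
  c1 r1c1: 0 / 0 / 0
  c2 r1c1: 30 / 5 / 6
Under RS (2×3), PE[1][1]:
  c0 r1c1: 0 / 0 / 0
  c1 r1c1: 0 / 0 / 0
  c2 r1c1: 23 / 23 / 2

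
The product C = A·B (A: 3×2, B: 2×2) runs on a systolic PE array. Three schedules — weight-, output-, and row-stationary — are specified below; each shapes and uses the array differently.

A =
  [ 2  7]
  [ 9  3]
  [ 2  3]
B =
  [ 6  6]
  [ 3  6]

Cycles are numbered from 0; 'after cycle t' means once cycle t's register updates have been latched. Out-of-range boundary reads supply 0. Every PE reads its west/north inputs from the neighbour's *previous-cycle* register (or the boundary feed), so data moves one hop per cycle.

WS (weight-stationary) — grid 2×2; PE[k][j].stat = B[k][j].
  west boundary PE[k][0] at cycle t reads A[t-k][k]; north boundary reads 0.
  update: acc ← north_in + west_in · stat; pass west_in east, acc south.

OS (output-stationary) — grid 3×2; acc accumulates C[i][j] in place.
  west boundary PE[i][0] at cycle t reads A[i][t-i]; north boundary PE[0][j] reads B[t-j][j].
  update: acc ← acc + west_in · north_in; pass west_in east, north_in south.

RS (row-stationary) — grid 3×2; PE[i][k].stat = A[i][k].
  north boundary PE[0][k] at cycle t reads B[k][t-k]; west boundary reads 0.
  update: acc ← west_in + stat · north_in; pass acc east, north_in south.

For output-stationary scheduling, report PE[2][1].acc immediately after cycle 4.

PE[2][1].acc = 30

OS (3×2). Following PE[2][1] plus its west/north inputs:
  c0 r1c1: 0 / 0 / 0
  c0 r2c0: 0 / 0 / 0
  c0 r2c1: 0 / 0 / 0
  c1 r1c1: 0 / 0 / 0
  c1 r2c0: 0 / 0 / 0
  c1 r2c1: 0 / 0 / 0
  c2 r1c1: 54 / 9 / 6
  c2 r2c0: 12 / 2 / 6
  c2 r2c1: 0 / 0 / 0
  c3 r1c1: 72 / 3 / 6
  c3 r2c0: 21 / 3 / 3
  c3 r2c1: 12 / 2 / 6
  c4 r1c1: 72 / 0 / 0
  c4 r2c0: 21 / 0 / 0
  c4 r2c1: 30 / 3 / 6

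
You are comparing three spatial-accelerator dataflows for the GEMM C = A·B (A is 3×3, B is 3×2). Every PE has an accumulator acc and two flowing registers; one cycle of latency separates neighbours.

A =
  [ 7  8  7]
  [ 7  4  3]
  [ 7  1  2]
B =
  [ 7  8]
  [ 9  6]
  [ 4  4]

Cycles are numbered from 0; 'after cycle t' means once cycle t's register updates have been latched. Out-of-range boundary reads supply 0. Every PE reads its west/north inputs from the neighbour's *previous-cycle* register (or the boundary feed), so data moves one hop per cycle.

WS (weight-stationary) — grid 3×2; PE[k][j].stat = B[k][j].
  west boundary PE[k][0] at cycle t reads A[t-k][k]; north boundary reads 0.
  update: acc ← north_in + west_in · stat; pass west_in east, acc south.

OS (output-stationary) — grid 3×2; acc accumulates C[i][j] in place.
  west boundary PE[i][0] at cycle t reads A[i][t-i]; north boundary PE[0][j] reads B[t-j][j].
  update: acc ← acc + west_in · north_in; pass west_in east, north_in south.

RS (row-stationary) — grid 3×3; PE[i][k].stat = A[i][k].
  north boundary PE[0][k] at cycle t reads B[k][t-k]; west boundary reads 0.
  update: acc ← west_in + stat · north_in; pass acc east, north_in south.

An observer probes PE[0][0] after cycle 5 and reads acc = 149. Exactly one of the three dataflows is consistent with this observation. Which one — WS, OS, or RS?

dataflow = OS

WS [3×2] PE[0][0] across cycles:
  cycle 0: PE[0][0] → acc 49, east 7, south 49
  cycle 1: PE[0][0] → acc 49, east 7, south 49
  cycle 2: PE[0][0] → acc 49, east 7, south 49
  cycle 3: PE[0][0] → acc 0, east 0, south 0
  cycle 4: PE[0][0] → acc 0, east 0, south 0
  cycle 5: PE[0][0] → acc 0, east 0, south 0
OS [3×2] PE[0][0] across cycles:
  cycle 0: PE[0][0] → acc 49, east 7, south 7
  cycle 1: PE[0][0] → acc 121, east 8, south 9
  cycle 2: PE[0][0] → acc 149, east 7, south 4
  cycle 3: PE[0][0] → acc 149, east 0, south 0
  cycle 4: PE[0][0] → acc 149, east 0, south 0
  cycle 5: PE[0][0] → acc 149, east 0, south 0
RS [3×3] PE[0][0] across cycles:
  cycle 0: PE[0][0] → acc 49, east 49, south 7
  cycle 1: PE[0][0] → acc 56, east 56, south 8
  cycle 2: PE[0][0] → acc 0, east 0, south 0
  cycle 3: PE[0][0] → acc 0, east 0, south 0
  cycle 4: PE[0][0] → acc 0, east 0, south 0
  cycle 5: PE[0][0] → acc 0, east 0, south 0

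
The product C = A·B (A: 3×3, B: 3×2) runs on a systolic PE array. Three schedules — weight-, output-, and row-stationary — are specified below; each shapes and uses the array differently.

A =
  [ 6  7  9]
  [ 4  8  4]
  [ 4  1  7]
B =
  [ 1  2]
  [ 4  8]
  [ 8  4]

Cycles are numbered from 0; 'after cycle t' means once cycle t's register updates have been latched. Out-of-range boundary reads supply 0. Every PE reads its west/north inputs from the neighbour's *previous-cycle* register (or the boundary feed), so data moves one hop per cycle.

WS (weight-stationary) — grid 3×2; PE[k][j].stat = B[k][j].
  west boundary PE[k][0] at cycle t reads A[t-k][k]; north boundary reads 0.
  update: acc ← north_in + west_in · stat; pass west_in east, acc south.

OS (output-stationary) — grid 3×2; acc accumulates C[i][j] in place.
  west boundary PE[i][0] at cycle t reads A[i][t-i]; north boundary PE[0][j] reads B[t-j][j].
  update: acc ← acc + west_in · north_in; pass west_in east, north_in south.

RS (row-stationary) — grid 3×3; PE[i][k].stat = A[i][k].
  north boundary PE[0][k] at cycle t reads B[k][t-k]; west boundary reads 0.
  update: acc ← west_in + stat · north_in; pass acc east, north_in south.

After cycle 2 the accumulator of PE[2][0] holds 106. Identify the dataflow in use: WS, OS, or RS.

dataflow = WS

WS (3×2 grid), PE[2][0]:
  c0 r2c0: 0 / 0 / 0
  c1 r2c0: 0 / 0 / 0
  c2 r2c0: 106 / 9 / 106
OS (3×2 grid), PE[2][0]:
  c0 r2c0: 0 / 0 / 0
  c1 r2c0: 0 / 0 / 0
  c2 r2c0: 4 / 4 / 1
RS (3×3 grid), PE[2][0]:
  c0 r2c0: 0 / 0 / 0
  c1 r2c0: 0 / 0 / 0
  c2 r2c0: 4 / 4 / 1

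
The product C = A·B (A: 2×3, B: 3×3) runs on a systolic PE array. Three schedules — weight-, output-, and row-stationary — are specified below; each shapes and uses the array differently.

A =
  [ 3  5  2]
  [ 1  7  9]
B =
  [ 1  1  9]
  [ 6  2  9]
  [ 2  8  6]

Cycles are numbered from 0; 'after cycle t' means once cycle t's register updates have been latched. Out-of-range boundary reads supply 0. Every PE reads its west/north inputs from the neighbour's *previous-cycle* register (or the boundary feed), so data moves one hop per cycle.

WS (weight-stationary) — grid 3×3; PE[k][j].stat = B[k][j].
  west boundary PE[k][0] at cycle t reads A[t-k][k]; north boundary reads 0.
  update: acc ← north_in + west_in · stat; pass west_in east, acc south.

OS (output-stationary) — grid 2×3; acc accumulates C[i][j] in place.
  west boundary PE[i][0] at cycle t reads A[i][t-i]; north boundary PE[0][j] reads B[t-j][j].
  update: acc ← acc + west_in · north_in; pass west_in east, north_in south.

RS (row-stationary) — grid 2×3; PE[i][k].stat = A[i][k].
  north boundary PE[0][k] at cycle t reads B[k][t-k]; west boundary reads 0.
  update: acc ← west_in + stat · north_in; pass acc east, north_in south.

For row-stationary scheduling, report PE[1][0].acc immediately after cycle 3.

Tracing RS — 2×3 array, target PE[1][0]:
  step 0 · PE0,0: acc=3; fwd→3 fwd↓1
  step 0 · PE1,0: acc=0; fwd→0 fwd↓0
  step 1 · PE0,0: acc=3; fwd→3 fwd↓1
  step 1 · PE1,0: acc=1; fwd→1 fwd↓1
  step 2 · PE0,0: acc=27; fwd→27 fwd↓9
  step 2 · PE1,0: acc=1; fwd→1 fwd↓1
  step 3 · PE0,0: acc=0; fwd→0 fwd↓0
  step 3 · PE1,0: acc=9; fwd→9 fwd↓9

PE[1][0].acc = 9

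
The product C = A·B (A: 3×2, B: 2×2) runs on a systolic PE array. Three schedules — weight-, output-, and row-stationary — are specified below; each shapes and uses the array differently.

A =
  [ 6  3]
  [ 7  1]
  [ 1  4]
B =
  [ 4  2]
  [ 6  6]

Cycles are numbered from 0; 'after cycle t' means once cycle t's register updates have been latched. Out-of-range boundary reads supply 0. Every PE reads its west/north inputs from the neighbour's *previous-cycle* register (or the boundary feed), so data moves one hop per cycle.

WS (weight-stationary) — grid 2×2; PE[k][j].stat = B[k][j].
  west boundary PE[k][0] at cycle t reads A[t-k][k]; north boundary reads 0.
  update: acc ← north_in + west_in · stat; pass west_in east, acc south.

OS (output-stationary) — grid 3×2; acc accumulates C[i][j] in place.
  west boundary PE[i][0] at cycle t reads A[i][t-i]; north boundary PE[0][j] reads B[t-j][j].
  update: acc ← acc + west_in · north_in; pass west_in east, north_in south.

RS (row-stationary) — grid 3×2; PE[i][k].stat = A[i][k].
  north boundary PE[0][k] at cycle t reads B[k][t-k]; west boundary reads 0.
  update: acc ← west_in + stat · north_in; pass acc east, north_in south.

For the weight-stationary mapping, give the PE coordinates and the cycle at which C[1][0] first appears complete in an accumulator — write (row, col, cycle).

WS — PE[1][0] is where C[1][0] collects:
  @0  [1,0]  acc 0  |  →0  ↓0
  @1  [1,0]  acc 42  |  →3  ↓42
  @2  [1,0]  acc 34  |  →1  ↓34

(row, col, cycle) = (1, 0, 2)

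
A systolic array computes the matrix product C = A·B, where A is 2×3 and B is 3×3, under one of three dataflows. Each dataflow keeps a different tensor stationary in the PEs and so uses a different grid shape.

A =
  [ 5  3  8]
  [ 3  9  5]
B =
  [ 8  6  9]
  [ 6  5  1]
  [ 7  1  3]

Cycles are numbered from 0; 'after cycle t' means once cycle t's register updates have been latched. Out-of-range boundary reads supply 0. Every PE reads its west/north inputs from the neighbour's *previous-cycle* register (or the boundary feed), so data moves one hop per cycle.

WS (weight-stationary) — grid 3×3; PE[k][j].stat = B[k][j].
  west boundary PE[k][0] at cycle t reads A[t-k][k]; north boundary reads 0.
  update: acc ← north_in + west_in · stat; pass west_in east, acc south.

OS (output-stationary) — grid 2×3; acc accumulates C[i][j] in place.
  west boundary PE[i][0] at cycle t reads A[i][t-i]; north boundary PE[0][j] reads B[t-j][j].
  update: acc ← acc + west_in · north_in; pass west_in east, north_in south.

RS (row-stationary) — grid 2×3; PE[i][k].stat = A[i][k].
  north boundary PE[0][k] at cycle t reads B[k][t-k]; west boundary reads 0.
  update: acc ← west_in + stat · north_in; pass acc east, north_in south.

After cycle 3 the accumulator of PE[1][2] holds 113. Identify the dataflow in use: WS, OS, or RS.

dataflow = RS

WS (3×3 grid), PE[1][2]:
  t=0 PE[1][2]: acc=0 h=0 v=0
  t=1 PE[1][2]: acc=0 h=0 v=0
  t=2 PE[1][2]: acc=0 h=0 v=0
  t=3 PE[1][2]: acc=48 h=3 v=48
OS (2×3 grid), PE[1][2]:
  t=0 PE[1][2]: acc=0 h=0 v=0
  t=1 PE[1][2]: acc=0 h=0 v=0
  t=2 PE[1][2]: acc=0 h=0 v=0
  t=3 PE[1][2]: acc=27 h=3 v=9
RS (2×3 grid), PE[1][2]:
  t=0 PE[1][2]: acc=0 h=0 v=0
  t=1 PE[1][2]: acc=0 h=0 v=0
  t=2 PE[1][2]: acc=0 h=0 v=0
  t=3 PE[1][2]: acc=113 h=113 v=7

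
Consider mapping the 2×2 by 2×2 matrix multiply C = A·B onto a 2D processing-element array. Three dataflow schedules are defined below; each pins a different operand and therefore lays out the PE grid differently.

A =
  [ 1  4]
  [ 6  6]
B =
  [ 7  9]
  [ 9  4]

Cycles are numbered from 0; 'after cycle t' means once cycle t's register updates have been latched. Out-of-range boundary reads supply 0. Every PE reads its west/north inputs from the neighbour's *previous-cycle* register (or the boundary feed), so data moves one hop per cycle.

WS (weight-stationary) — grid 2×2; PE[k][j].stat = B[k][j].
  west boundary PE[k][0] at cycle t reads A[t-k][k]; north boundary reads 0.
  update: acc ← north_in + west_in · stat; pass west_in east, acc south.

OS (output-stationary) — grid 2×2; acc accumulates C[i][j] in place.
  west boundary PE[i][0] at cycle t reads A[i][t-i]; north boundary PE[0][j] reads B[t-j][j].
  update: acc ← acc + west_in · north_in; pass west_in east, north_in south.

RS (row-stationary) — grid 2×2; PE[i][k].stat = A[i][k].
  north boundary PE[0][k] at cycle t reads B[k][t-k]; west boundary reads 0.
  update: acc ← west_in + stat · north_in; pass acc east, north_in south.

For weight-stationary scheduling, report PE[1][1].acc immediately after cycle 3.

PE[1][1].acc = 78

WS (2×2). Following PE[1][1] plus its west/north inputs:
  cycle 0: PE[0][1] → acc 0, east 0, south 0
  cycle 0: PE[1][0] → acc 0, east 0, south 0
  cycle 0: PE[1][1] → acc 0, east 0, south 0
  cycle 1: PE[0][1] → acc 9, east 1, south 9
  cycle 1: PE[1][0] → acc 43, east 4, south 43
  cycle 1: PE[1][1] → acc 0, east 0, south 0
  cycle 2: PE[0][1] → acc 54, east 6, south 54
  cycle 2: PE[1][0] → acc 96, east 6, south 96
  cycle 2: PE[1][1] → acc 25, east 4, south 25
  cycle 3: PE[0][1] → acc 0, east 0, south 0
  cycle 3: PE[1][0] → acc 0, east 0, south 0
  cycle 3: PE[1][1] → acc 78, east 6, south 78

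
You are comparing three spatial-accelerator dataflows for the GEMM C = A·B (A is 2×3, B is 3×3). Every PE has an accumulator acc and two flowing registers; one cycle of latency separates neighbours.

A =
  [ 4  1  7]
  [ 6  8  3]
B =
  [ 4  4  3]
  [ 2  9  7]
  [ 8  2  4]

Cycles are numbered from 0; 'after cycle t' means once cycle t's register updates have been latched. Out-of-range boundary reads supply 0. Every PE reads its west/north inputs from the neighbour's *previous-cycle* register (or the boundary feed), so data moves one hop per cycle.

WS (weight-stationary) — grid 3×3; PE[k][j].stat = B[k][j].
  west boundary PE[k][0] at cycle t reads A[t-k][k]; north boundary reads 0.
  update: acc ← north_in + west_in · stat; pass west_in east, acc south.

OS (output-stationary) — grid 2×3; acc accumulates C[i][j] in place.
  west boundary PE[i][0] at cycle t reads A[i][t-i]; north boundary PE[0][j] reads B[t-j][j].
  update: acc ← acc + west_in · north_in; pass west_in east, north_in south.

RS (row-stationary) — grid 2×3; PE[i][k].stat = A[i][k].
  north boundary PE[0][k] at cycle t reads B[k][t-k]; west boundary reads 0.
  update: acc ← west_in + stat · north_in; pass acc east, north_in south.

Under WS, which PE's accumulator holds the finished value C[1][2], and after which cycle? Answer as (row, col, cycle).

(row, col, cycle) = (2, 2, 5)

Under WS, C[1][2] lands at PE[2][2]:
  @0  [2,2]  acc 0  |  →0  ↓0
  @1  [2,2]  acc 0  |  →0  ↓0
  @2  [2,2]  acc 0  |  →0  ↓0
  @3  [2,2]  acc 0  |  →0  ↓0
  @4  [2,2]  acc 47  |  →7  ↓47
  @5  [2,2]  acc 86  |  →3  ↓86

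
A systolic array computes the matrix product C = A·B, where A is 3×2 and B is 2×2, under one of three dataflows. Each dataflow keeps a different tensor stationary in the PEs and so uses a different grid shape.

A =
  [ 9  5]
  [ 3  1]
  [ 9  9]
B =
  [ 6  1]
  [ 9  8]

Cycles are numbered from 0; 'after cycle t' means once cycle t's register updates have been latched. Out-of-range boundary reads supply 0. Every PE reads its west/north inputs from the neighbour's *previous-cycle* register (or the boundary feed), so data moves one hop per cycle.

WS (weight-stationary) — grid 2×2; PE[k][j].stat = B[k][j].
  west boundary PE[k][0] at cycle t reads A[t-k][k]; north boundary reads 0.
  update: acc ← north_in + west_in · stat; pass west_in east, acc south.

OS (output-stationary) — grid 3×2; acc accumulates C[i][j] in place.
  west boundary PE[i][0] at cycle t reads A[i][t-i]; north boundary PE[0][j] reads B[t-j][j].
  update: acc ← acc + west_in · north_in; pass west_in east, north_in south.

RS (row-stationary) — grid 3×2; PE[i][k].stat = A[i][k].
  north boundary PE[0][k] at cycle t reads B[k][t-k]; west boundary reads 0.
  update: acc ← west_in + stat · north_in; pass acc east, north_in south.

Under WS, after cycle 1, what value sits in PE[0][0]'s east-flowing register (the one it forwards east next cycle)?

register = 3

WS 2×2: PE[0][0] cycle-by-cycle (with neighbour feeds):
  after 0 — PE[0][0] acc=54, pass-E 9, pass-S 54
  after 1 — PE[0][0] acc=18, pass-E 3, pass-S 18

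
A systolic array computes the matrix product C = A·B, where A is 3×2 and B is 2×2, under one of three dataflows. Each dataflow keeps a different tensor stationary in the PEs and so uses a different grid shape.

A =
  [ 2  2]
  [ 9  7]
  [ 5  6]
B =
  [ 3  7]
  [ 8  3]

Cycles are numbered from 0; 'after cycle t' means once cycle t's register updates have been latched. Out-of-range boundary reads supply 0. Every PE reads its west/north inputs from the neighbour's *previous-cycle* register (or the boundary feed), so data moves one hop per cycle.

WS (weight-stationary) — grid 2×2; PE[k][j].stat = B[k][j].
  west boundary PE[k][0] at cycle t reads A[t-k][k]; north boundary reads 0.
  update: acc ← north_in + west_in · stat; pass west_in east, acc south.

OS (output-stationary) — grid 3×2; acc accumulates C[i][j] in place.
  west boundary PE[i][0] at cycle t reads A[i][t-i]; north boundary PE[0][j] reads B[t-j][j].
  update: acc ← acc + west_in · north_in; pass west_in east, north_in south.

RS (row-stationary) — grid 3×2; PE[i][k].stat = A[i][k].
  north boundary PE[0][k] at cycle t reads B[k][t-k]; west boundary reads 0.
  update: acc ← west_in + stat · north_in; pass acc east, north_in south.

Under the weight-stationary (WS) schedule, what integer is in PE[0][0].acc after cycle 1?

PE[0][0].acc = 27

WS (2×2). Following PE[0][0] plus its west/north inputs:
  c0 r0c0: 6 / 2 / 6
  c1 r0c0: 27 / 9 / 27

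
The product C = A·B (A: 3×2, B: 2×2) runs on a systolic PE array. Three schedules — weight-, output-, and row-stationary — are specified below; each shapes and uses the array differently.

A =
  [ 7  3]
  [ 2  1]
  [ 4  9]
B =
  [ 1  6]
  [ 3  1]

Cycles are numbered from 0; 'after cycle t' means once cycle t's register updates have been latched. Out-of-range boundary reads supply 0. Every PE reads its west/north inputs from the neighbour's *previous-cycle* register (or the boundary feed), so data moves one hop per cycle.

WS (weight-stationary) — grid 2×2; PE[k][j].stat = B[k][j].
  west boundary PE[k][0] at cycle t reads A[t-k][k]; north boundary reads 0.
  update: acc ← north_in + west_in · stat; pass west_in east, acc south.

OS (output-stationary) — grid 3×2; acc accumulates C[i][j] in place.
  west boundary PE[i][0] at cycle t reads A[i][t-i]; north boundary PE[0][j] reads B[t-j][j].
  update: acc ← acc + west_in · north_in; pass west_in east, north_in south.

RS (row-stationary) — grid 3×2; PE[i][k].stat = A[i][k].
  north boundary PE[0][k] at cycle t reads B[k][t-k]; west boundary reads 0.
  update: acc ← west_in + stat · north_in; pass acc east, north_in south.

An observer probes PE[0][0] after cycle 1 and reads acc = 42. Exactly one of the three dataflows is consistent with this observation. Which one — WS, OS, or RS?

WS (2×2 grid), PE[0][0]:
  t=0 PE[0][0]: acc=7 h=7 v=7
  t=1 PE[0][0]: acc=2 h=2 v=2
OS (3×2 grid), PE[0][0]:
  t=0 PE[0][0]: acc=7 h=7 v=1
  t=1 PE[0][0]: acc=16 h=3 v=3
RS (3×2 grid), PE[0][0]:
  t=0 PE[0][0]: acc=7 h=7 v=1
  t=1 PE[0][0]: acc=42 h=42 v=6

dataflow = RS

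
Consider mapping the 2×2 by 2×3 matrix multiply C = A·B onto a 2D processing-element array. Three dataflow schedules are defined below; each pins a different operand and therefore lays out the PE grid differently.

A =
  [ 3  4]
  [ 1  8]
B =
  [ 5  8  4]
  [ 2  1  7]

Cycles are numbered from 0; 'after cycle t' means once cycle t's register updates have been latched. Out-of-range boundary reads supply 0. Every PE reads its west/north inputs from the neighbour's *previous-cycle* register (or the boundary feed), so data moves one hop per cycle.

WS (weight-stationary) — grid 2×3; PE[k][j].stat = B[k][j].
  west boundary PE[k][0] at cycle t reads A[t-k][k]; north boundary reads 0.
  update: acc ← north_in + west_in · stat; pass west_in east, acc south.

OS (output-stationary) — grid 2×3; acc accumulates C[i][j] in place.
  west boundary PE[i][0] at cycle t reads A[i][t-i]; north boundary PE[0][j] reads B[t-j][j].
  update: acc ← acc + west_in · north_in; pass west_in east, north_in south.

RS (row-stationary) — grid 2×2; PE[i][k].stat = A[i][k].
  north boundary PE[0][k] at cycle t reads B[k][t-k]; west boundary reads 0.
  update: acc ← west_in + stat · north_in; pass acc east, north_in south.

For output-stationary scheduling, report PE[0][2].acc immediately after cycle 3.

PE[0][2].acc = 40

OS 2×3: PE[0][2] cycle-by-cycle (with neighbour feeds):
  after 0 — PE[0][1] acc=0, pass-E 0, pass-S 0
  after 0 — PE[0][2] acc=0, pass-E 0, pass-S 0
  after 1 — PE[0][1] acc=24, pass-E 3, pass-S 8
  after 1 — PE[0][2] acc=0, pass-E 0, pass-S 0
  after 2 — PE[0][1] acc=28, pass-E 4, pass-S 1
  after 2 — PE[0][2] acc=12, pass-E 3, pass-S 4
  after 3 — PE[0][1] acc=28, pass-E 0, pass-S 0
  after 3 — PE[0][2] acc=40, pass-E 4, pass-S 7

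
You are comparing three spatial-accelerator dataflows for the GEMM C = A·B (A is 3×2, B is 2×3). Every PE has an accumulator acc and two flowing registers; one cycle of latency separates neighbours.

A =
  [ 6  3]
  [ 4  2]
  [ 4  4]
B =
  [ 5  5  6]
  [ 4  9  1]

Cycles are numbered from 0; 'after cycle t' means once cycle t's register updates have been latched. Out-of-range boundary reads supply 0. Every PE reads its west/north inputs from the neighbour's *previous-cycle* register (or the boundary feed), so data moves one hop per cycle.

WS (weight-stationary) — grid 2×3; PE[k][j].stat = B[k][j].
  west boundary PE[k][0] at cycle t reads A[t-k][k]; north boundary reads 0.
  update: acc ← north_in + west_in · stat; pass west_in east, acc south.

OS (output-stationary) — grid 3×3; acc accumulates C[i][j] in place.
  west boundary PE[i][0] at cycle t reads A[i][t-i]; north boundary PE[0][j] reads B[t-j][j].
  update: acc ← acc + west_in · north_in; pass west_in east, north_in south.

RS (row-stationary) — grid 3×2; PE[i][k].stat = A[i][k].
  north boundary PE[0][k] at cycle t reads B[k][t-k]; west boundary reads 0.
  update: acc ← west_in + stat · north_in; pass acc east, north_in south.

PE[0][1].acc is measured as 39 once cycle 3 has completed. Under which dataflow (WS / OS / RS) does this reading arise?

WS [2×3] PE[0][1] across cycles:
  cycle 0: PE[0][1] → acc 0, east 0, south 0
  cycle 1: PE[0][1] → acc 30, east 6, south 30
  cycle 2: PE[0][1] → acc 20, east 4, south 20
  cycle 3: PE[0][1] → acc 20, east 4, south 20
OS [3×3] PE[0][1] across cycles:
  cycle 0: PE[0][1] → acc 0, east 0, south 0
  cycle 1: PE[0][1] → acc 30, east 6, south 5
  cycle 2: PE[0][1] → acc 57, east 3, south 9
  cycle 3: PE[0][1] → acc 57, east 0, south 0
RS [3×2] PE[0][1] across cycles:
  cycle 0: PE[0][1] → acc 0, east 0, south 0
  cycle 1: PE[0][1] → acc 42, east 42, south 4
  cycle 2: PE[0][1] → acc 57, east 57, south 9
  cycle 3: PE[0][1] → acc 39, east 39, south 1

dataflow = RS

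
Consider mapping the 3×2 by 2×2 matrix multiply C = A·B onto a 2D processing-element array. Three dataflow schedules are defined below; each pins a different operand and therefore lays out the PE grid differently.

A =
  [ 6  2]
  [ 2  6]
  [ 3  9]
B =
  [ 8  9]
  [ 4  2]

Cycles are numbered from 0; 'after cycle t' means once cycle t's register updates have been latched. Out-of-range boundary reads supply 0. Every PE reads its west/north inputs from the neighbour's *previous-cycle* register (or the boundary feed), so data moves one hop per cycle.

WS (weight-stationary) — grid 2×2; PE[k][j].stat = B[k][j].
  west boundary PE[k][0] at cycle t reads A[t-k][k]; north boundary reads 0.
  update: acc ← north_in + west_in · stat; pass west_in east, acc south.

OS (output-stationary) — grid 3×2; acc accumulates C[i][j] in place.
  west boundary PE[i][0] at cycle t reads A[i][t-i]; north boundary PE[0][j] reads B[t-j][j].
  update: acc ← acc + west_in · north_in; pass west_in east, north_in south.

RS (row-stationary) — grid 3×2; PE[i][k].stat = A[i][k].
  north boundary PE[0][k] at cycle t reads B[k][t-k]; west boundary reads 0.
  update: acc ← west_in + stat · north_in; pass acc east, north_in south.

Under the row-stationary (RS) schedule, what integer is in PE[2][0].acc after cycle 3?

PE[2][0].acc = 27

RS 3×2: PE[2][0] cycle-by-cycle (with neighbour feeds):
  0: (1,0).acc=0  regs=<0,0>
  0: (2,0).acc=0  regs=<0,0>
  1: (1,0).acc=16  regs=<16,8>
  1: (2,0).acc=0  regs=<0,0>
  2: (1,0).acc=18  regs=<18,9>
  2: (2,0).acc=24  regs=<24,8>
  3: (1,0).acc=0  regs=<0,0>
  3: (2,0).acc=27  regs=<27,9>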